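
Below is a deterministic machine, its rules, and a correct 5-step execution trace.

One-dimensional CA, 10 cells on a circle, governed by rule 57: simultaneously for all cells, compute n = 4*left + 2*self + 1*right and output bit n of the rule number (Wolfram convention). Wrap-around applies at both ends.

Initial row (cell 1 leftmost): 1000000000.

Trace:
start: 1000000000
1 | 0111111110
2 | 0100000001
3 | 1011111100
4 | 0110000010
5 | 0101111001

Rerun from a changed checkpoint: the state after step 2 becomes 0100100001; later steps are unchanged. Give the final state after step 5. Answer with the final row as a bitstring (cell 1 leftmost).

0010101001

state after step 2 := 0100100001
3 | 1010011100
4 | 0101010010
5 | 0010101001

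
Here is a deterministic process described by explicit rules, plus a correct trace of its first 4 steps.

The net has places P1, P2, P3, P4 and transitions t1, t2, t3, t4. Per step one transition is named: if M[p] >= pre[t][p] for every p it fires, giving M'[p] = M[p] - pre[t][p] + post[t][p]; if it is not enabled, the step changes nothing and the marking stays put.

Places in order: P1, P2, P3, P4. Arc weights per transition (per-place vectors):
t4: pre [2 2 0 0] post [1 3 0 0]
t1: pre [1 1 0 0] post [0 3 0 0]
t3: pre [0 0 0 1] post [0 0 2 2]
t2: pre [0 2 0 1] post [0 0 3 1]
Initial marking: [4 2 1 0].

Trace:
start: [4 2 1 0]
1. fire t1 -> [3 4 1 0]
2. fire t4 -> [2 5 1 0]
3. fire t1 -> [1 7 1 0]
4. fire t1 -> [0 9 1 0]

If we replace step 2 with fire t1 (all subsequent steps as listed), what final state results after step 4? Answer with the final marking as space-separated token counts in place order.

(re-executing from step 2 with the substitution; state before step 2: [3 4 1 0])
2. fire t1 -> [2 6 1 0]
3. fire t1 -> [1 8 1 0]
4. fire t1 -> [0 10 1 0]

0 10 1 0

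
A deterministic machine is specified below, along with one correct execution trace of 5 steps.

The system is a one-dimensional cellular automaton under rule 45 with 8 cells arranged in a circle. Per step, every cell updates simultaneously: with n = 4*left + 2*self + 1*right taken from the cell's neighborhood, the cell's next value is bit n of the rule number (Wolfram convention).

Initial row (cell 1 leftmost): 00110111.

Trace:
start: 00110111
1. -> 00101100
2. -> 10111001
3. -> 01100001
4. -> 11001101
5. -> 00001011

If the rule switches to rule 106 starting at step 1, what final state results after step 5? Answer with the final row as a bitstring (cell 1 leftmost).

(re-executing steps 1..5 under rule 106; state before step 1: 00110111)
1. -> 01111101
2. -> 11000110
3. -> 11001111
4. -> 01011000
5. -> 10111000

10111000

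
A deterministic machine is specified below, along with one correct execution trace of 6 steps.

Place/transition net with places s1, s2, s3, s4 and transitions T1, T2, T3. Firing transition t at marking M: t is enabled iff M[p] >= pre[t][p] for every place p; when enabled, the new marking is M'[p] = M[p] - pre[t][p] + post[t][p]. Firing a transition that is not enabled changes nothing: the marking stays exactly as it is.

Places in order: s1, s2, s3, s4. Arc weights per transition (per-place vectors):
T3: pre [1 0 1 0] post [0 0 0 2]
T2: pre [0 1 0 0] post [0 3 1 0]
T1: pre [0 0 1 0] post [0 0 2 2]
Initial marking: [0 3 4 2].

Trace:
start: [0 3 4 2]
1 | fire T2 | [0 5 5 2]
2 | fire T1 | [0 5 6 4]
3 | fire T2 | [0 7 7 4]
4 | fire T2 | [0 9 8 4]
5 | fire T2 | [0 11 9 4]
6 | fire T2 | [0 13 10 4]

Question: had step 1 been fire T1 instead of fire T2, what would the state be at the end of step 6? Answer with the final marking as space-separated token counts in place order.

0 11 10 6

(re-executing from step 1 with the substitution; state before step 1: [0 3 4 2])
1 | fire T1 | [0 3 5 4]
2 | fire T1 | [0 3 6 6]
3 | fire T2 | [0 5 7 6]
4 | fire T2 | [0 7 8 6]
5 | fire T2 | [0 9 9 6]
6 | fire T2 | [0 11 10 6]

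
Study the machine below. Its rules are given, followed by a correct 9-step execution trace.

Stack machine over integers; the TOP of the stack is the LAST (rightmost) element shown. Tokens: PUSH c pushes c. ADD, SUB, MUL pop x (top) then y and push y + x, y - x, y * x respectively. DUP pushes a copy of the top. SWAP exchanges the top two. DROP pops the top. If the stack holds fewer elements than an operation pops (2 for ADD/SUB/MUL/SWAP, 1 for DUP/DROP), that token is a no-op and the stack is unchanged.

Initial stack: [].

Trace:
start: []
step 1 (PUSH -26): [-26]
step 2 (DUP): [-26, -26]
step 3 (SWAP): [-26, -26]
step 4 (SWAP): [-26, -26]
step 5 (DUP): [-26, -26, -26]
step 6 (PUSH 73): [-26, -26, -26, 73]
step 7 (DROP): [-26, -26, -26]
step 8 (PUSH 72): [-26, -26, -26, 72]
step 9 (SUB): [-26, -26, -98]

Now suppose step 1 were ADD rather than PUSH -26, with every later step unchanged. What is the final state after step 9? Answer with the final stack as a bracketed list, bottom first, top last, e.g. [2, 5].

(re-executing from step 1 with the substitution; state before step 1: [])
step 1 (ADD): []
step 2 (DUP): []
step 3 (SWAP): []
step 4 (SWAP): []
step 5 (DUP): []
step 6 (PUSH 73): [73]
step 7 (DROP): []
step 8 (PUSH 72): [72]
step 9 (SUB): [72]

[72]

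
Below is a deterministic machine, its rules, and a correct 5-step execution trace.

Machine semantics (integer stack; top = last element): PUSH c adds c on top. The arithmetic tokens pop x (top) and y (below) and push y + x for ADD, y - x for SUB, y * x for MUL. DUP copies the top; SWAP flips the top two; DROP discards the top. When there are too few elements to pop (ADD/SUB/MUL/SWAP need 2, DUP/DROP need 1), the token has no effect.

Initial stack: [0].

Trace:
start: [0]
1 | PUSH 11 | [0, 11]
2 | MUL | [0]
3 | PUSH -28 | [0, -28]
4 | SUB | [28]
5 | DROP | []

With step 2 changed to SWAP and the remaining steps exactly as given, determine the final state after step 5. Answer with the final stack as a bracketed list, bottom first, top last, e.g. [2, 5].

(re-executing from step 2 with the substitution; state before step 2: [0, 11])
2 | SWAP | [11, 0]
3 | PUSH -28 | [11, 0, -28]
4 | SUB | [11, 28]
5 | DROP | [11]

[11]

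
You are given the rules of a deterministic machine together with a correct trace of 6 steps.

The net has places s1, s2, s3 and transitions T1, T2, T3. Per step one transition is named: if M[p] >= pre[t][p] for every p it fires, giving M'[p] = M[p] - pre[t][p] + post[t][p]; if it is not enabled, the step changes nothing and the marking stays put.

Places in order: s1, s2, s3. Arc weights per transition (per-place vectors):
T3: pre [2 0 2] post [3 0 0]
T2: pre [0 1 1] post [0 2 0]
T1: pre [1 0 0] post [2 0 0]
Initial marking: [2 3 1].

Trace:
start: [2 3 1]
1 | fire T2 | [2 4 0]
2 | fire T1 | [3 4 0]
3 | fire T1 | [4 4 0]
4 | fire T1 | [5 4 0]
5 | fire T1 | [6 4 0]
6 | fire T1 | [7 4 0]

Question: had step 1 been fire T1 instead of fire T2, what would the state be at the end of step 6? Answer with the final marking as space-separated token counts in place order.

8 3 1

(re-executing from step 1 with the substitution; state before step 1: [2 3 1])
1 | fire T1 | [3 3 1]
2 | fire T1 | [4 3 1]
3 | fire T1 | [5 3 1]
4 | fire T1 | [6 3 1]
5 | fire T1 | [7 3 1]
6 | fire T1 | [8 3 1]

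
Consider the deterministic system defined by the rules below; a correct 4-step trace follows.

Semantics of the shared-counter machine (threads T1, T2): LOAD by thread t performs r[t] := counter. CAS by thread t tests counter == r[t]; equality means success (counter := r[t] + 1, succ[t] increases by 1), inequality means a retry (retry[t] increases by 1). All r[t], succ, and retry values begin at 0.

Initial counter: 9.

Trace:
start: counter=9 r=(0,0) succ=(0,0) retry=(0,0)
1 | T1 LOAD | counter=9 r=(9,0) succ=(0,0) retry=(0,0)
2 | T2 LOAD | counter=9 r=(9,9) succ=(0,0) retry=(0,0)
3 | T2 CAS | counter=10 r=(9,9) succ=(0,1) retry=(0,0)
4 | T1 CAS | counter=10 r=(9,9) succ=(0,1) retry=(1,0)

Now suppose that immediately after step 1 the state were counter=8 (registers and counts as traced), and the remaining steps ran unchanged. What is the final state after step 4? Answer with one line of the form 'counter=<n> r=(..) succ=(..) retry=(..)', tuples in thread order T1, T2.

state after step 1 := counter=8 r=(9,0) succ=(0,0) retry=(0,0)
2 | T2 LOAD | counter=8 r=(9,8) succ=(0,0) retry=(0,0)
3 | T2 CAS | counter=9 r=(9,8) succ=(0,1) retry=(0,0)
4 | T1 CAS | counter=10 r=(9,8) succ=(1,1) retry=(0,0)

counter=10 r=(9,8) succ=(1,1) retry=(0,0)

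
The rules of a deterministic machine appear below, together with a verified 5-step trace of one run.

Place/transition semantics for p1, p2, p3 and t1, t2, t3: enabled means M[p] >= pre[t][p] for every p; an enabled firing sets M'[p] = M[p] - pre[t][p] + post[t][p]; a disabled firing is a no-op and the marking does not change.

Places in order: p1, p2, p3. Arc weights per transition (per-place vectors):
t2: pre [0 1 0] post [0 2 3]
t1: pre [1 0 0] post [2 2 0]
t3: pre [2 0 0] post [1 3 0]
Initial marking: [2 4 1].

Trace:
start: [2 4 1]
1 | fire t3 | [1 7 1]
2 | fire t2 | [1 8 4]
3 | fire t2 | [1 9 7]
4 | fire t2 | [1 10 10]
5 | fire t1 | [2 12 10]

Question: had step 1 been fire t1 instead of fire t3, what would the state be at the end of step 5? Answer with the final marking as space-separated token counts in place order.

(re-executing from step 1 with the substitution; state before step 1: [2 4 1])
1 | fire t1 | [3 6 1]
2 | fire t2 | [3 7 4]
3 | fire t2 | [3 8 7]
4 | fire t2 | [3 9 10]
5 | fire t1 | [4 11 10]

4 11 10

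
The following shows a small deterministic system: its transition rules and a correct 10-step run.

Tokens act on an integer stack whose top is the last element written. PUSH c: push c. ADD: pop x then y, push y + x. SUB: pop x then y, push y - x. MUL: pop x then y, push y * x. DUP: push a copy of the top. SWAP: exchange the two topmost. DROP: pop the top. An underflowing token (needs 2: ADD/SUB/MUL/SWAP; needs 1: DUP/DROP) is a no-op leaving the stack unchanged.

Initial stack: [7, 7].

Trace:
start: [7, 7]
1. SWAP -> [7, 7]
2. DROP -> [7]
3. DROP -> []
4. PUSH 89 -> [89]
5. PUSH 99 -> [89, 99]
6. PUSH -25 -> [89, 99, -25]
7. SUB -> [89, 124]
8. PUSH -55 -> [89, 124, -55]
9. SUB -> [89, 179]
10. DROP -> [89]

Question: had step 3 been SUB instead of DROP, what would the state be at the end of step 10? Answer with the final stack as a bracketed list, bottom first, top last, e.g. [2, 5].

[7, 89]

(re-executing from step 3 with the substitution; state before step 3: [7])
3. SUB -> [7]
4. PUSH 89 -> [7, 89]
5. PUSH 99 -> [7, 89, 99]
6. PUSH -25 -> [7, 89, 99, -25]
7. SUB -> [7, 89, 124]
8. PUSH -55 -> [7, 89, 124, -55]
9. SUB -> [7, 89, 179]
10. DROP -> [7, 89]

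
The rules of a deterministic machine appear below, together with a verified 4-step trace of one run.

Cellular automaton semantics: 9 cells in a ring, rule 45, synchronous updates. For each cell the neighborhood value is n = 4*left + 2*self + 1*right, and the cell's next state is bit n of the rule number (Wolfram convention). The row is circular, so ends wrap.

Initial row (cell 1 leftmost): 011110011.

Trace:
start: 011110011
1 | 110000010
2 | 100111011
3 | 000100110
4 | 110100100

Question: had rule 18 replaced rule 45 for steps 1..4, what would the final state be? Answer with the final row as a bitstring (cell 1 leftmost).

101000000

(re-executing steps 1..4 under rule 18; state before step 1: 011110011)
1 | 000001100
2 | 000010010
3 | 000101101
4 | 101000000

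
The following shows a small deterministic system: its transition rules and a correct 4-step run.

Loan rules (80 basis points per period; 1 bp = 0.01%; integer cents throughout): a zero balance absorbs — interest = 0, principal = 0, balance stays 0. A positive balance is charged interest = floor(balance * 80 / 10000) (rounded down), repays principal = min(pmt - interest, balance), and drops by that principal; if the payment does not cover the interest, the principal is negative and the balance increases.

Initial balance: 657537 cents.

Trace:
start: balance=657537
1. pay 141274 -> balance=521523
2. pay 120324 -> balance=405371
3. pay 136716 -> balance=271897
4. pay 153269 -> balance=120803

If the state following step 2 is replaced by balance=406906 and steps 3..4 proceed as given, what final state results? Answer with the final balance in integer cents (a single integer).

state after step 2 := balance=406906
3. pay 136716 -> balance=273445
4. pay 153269 -> balance=122363

122363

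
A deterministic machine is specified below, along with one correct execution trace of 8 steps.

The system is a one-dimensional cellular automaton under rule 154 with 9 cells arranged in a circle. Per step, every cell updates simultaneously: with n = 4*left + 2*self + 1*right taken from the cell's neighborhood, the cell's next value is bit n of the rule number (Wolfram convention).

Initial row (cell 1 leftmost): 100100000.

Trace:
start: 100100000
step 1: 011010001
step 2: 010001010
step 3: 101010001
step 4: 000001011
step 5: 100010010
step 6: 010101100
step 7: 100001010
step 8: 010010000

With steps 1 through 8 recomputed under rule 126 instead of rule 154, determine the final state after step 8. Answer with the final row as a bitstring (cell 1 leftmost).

(re-executing steps 1..8 under rule 126; state before step 1: 100100000)
step 1: 111110001
step 2: 000011011
step 3: 100111111
step 4: 111100000
step 5: 100110001
step 6: 111111011
step 7: 000001110
step 8: 000011011

000011011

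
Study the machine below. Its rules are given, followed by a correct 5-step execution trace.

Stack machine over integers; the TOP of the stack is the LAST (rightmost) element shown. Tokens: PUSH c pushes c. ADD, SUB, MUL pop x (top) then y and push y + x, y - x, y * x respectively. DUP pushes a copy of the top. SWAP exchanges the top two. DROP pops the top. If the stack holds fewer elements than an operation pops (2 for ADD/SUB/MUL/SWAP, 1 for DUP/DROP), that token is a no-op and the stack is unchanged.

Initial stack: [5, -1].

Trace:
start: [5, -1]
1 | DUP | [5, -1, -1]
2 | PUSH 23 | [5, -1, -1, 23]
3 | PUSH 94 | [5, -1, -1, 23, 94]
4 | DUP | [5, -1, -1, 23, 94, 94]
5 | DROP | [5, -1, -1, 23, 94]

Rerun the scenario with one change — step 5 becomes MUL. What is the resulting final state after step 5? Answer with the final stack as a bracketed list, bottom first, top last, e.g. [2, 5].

[5, -1, -1, 23, 8836]

(re-executing from step 5 with the substitution; state before step 5: [5, -1, -1, 23, 94, 94])
5 | MUL | [5, -1, -1, 23, 8836]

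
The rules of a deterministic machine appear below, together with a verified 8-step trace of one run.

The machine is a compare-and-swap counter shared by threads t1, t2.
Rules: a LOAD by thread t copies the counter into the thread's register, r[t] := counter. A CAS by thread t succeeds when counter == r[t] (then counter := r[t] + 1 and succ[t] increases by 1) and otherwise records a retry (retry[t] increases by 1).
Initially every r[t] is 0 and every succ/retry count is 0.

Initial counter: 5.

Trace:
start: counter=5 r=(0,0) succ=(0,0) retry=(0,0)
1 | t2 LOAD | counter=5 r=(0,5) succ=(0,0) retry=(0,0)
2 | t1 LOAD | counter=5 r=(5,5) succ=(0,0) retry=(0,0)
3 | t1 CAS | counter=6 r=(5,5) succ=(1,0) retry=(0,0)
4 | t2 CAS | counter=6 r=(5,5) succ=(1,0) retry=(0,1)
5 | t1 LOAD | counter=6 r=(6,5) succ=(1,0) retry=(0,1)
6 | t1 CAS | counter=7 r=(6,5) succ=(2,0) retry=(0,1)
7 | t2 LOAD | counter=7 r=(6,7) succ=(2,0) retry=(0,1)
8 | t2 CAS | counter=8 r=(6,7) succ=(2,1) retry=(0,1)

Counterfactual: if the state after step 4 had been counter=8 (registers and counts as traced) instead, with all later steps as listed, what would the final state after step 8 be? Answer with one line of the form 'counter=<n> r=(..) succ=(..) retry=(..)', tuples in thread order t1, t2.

state after step 4 := counter=8 r=(5,5) succ=(1,0) retry=(0,1)
5 | t1 LOAD | counter=8 r=(8,5) succ=(1,0) retry=(0,1)
6 | t1 CAS | counter=9 r=(8,5) succ=(2,0) retry=(0,1)
7 | t2 LOAD | counter=9 r=(8,9) succ=(2,0) retry=(0,1)
8 | t2 CAS | counter=10 r=(8,9) succ=(2,1) retry=(0,1)

counter=10 r=(8,9) succ=(2,1) retry=(0,1)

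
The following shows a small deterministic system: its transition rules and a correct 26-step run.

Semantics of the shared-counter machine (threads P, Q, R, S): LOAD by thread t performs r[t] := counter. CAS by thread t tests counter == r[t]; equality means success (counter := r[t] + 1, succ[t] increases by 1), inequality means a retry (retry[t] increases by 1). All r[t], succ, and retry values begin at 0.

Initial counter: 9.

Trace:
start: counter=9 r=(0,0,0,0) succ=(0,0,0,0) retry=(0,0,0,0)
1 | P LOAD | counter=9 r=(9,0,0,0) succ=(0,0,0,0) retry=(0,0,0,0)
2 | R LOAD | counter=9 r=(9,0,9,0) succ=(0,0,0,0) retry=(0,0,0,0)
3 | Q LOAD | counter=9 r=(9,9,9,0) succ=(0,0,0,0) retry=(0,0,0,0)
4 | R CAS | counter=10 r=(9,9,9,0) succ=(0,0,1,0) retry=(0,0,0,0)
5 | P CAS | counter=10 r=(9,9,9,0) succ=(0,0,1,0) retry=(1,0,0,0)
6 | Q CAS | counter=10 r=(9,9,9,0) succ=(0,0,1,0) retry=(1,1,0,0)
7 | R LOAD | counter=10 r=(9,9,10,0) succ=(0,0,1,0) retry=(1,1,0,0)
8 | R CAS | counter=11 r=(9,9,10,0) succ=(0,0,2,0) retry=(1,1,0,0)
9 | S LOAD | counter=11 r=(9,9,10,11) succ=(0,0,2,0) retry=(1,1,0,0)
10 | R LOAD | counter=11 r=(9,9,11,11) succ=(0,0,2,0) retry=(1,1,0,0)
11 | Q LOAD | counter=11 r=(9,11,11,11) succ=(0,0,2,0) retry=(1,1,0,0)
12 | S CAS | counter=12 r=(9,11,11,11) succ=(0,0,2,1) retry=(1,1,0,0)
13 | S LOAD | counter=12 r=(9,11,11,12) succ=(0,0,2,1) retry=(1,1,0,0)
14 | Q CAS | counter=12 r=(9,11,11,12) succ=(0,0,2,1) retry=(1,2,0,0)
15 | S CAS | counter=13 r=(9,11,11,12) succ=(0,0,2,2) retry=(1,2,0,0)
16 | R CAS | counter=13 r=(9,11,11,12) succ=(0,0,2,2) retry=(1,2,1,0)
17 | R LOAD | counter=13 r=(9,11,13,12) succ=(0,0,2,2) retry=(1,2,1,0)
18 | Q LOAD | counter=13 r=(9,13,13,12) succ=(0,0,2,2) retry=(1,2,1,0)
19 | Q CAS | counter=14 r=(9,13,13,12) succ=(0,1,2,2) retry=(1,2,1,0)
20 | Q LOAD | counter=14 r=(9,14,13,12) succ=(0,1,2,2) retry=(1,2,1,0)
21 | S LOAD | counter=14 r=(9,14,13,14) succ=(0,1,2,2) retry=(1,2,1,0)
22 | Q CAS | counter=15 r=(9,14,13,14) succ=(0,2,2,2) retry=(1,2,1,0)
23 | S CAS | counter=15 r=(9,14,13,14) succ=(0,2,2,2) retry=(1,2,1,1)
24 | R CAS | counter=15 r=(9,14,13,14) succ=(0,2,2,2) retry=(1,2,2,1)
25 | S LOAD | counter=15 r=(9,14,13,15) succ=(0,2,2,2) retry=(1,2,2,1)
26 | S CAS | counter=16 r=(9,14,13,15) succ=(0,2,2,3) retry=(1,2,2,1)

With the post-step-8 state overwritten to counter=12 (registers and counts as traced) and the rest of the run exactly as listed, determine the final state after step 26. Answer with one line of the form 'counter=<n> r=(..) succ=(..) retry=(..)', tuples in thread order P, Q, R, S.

counter=17 r=(9,15,14,16) succ=(0,2,2,3) retry=(1,2,2,1)

state after step 8 := counter=12 r=(9,9,10,0) succ=(0,0,2,0) retry=(1,1,0,0)
9 | S LOAD | counter=12 r=(9,9,10,12) succ=(0,0,2,0) retry=(1,1,0,0)
10 | R LOAD | counter=12 r=(9,9,12,12) succ=(0,0,2,0) retry=(1,1,0,0)
11 | Q LOAD | counter=12 r=(9,12,12,12) succ=(0,0,2,0) retry=(1,1,0,0)
12 | S CAS | counter=13 r=(9,12,12,12) succ=(0,0,2,1) retry=(1,1,0,0)
13 | S LOAD | counter=13 r=(9,12,12,13) succ=(0,0,2,1) retry=(1,1,0,0)
14 | Q CAS | counter=13 r=(9,12,12,13) succ=(0,0,2,1) retry=(1,2,0,0)
15 | S CAS | counter=14 r=(9,12,12,13) succ=(0,0,2,2) retry=(1,2,0,0)
16 | R CAS | counter=14 r=(9,12,12,13) succ=(0,0,2,2) retry=(1,2,1,0)
17 | R LOAD | counter=14 r=(9,12,14,13) succ=(0,0,2,2) retry=(1,2,1,0)
18 | Q LOAD | counter=14 r=(9,14,14,13) succ=(0,0,2,2) retry=(1,2,1,0)
19 | Q CAS | counter=15 r=(9,14,14,13) succ=(0,1,2,2) retry=(1,2,1,0)
20 | Q LOAD | counter=15 r=(9,15,14,13) succ=(0,1,2,2) retry=(1,2,1,0)
21 | S LOAD | counter=15 r=(9,15,14,15) succ=(0,1,2,2) retry=(1,2,1,0)
22 | Q CAS | counter=16 r=(9,15,14,15) succ=(0,2,2,2) retry=(1,2,1,0)
23 | S CAS | counter=16 r=(9,15,14,15) succ=(0,2,2,2) retry=(1,2,1,1)
24 | R CAS | counter=16 r=(9,15,14,15) succ=(0,2,2,2) retry=(1,2,2,1)
25 | S LOAD | counter=16 r=(9,15,14,16) succ=(0,2,2,2) retry=(1,2,2,1)
26 | S CAS | counter=17 r=(9,15,14,16) succ=(0,2,2,3) retry=(1,2,2,1)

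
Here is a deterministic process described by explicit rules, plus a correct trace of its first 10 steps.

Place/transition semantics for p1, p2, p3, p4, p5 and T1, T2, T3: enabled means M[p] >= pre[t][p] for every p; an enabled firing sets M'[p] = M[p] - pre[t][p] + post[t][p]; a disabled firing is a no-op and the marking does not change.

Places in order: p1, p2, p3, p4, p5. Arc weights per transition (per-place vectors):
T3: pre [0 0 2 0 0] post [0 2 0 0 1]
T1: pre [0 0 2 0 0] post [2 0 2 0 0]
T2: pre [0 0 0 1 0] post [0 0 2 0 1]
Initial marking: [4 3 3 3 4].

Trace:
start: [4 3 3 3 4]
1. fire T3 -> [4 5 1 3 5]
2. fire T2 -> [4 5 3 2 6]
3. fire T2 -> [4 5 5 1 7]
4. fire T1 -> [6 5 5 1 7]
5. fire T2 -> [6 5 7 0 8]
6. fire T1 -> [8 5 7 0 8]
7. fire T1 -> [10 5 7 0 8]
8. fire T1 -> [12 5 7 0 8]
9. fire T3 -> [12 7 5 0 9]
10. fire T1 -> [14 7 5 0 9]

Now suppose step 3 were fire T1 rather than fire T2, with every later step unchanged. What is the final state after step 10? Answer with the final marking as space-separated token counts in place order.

16 7 3 1 8

(re-executing from step 3 with the substitution; state before step 3: [4 5 3 2 6])
3. fire T1 -> [6 5 3 2 6]
4. fire T1 -> [8 5 3 2 6]
5. fire T2 -> [8 5 5 1 7]
6. fire T1 -> [10 5 5 1 7]
7. fire T1 -> [12 5 5 1 7]
8. fire T1 -> [14 5 5 1 7]
9. fire T3 -> [14 7 3 1 8]
10. fire T1 -> [16 7 3 1 8]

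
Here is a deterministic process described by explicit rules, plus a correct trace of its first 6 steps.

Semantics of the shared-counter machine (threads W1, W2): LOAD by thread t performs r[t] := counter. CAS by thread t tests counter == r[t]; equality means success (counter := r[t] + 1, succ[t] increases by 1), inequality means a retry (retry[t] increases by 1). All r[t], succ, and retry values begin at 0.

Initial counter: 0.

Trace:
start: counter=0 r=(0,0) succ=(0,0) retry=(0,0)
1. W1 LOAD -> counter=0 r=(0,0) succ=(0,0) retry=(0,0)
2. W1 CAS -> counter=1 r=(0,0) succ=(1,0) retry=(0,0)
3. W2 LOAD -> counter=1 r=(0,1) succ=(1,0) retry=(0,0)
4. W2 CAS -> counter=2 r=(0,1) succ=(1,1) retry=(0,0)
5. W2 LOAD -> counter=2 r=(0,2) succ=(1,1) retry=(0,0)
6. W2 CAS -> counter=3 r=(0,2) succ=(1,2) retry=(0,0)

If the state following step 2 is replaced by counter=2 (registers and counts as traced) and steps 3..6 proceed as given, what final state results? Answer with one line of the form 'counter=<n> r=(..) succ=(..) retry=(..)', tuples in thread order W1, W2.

state after step 2 := counter=2 r=(0,0) succ=(1,0) retry=(0,0)
3. W2 LOAD -> counter=2 r=(0,2) succ=(1,0) retry=(0,0)
4. W2 CAS -> counter=3 r=(0,2) succ=(1,1) retry=(0,0)
5. W2 LOAD -> counter=3 r=(0,3) succ=(1,1) retry=(0,0)
6. W2 CAS -> counter=4 r=(0,3) succ=(1,2) retry=(0,0)

counter=4 r=(0,3) succ=(1,2) retry=(0,0)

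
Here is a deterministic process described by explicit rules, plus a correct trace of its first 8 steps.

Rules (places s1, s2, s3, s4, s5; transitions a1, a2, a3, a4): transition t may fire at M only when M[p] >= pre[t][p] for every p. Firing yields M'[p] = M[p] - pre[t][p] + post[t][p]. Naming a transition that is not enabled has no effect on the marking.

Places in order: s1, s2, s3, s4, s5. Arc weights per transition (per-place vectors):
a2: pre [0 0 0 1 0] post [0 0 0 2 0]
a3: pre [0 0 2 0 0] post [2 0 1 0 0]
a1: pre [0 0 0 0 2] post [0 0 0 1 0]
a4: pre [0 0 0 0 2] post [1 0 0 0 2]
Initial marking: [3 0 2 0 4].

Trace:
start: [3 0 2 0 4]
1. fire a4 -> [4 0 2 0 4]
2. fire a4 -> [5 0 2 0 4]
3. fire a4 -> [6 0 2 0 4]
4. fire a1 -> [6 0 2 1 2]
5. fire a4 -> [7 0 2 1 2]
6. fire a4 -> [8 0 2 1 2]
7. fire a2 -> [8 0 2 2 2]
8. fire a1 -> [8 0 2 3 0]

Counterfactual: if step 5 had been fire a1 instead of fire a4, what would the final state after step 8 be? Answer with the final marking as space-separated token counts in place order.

(re-executing from step 5 with the substitution; state before step 5: [6 0 2 1 2])
5. fire a1 -> [6 0 2 2 0]
6. fire a4 -> [6 0 2 2 0]
7. fire a2 -> [6 0 2 3 0]
8. fire a1 -> [6 0 2 3 0]

6 0 2 3 0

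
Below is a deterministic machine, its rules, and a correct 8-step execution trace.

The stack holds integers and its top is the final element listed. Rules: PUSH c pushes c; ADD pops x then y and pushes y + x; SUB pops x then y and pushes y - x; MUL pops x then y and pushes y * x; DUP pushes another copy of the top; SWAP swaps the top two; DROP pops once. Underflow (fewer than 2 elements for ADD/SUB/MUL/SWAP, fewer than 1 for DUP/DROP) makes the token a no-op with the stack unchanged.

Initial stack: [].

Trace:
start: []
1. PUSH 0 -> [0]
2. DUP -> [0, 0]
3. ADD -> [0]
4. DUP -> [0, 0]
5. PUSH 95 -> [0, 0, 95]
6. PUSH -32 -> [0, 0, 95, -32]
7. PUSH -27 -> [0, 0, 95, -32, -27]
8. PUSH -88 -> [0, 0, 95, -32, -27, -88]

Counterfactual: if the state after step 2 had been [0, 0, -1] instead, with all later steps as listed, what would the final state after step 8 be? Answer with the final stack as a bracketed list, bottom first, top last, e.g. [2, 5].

[0, -1, -1, 95, -32, -27, -88]

state after step 2 := [0, 0, -1]
3. ADD -> [0, -1]
4. DUP -> [0, -1, -1]
5. PUSH 95 -> [0, -1, -1, 95]
6. PUSH -32 -> [0, -1, -1, 95, -32]
7. PUSH -27 -> [0, -1, -1, 95, -32, -27]
8. PUSH -88 -> [0, -1, -1, 95, -32, -27, -88]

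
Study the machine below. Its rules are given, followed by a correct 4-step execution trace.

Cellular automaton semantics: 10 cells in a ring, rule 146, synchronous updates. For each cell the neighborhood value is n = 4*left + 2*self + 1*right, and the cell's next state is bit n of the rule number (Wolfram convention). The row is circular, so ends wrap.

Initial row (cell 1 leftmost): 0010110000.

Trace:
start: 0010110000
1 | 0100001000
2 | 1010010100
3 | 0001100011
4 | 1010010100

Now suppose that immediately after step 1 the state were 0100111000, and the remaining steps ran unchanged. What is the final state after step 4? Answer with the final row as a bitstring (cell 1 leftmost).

state after step 1 := 0100111000
2 | 1011010100
3 | 0000000011
4 | 1000000100

1000000100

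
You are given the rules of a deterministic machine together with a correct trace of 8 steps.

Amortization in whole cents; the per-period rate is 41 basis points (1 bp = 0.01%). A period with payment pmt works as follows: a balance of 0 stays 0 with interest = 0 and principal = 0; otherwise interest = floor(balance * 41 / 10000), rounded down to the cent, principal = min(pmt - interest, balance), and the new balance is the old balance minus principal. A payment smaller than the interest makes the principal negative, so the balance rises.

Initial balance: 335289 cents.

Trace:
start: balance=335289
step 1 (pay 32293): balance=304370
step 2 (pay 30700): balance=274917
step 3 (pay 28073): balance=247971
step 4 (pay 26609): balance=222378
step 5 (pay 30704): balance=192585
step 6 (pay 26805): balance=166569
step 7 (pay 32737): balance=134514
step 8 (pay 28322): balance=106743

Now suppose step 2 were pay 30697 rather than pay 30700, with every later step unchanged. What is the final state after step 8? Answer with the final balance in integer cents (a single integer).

106746

(re-executing from step 2 with the substitution; state before step 2: balance=304370)
step 2 (pay 30697): balance=274920
step 3 (pay 28073): balance=247974
step 4 (pay 26609): balance=222381
step 5 (pay 30704): balance=192588
step 6 (pay 26805): balance=166572
step 7 (pay 32737): balance=134517
step 8 (pay 28322): balance=106746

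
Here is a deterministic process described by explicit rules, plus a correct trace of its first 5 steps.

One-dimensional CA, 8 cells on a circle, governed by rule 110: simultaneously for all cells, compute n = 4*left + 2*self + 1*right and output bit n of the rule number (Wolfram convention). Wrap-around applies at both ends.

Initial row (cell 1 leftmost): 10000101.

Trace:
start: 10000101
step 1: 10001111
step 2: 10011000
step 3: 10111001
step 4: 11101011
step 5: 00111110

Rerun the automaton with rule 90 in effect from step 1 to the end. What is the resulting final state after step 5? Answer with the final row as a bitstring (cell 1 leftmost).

(re-executing steps 1..5 under rule 90; state before step 1: 10000101)
step 1: 11001001
step 2: 01110111
step 3: 01010101
step 4: 00000000
step 5: 00000000

00000000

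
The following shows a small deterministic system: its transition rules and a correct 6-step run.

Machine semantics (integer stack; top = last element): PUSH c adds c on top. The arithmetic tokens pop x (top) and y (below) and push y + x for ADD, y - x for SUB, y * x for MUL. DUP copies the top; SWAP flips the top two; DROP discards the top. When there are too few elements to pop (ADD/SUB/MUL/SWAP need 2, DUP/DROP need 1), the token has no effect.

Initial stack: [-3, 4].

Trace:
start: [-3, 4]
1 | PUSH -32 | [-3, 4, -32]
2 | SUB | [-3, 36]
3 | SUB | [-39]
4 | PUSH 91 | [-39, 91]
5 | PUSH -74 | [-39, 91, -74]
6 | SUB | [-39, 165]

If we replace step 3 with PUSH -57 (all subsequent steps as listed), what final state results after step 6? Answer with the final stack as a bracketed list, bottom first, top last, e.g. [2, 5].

(re-executing from step 3 with the substitution; state before step 3: [-3, 36])
3 | PUSH -57 | [-3, 36, -57]
4 | PUSH 91 | [-3, 36, -57, 91]
5 | PUSH -74 | [-3, 36, -57, 91, -74]
6 | SUB | [-3, 36, -57, 165]

[-3, 36, -57, 165]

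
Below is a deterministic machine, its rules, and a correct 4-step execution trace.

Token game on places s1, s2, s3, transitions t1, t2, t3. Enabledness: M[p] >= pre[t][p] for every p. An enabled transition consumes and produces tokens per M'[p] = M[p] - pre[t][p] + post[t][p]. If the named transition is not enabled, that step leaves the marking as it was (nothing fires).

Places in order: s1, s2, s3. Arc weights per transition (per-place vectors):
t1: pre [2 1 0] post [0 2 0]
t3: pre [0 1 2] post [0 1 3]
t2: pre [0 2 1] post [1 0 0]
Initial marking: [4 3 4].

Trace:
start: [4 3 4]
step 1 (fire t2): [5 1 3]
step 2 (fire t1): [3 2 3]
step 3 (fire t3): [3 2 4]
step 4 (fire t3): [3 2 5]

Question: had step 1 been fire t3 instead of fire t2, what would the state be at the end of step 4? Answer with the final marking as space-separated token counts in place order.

2 4 7

(re-executing from step 1 with the substitution; state before step 1: [4 3 4])
step 1 (fire t3): [4 3 5]
step 2 (fire t1): [2 4 5]
step 3 (fire t3): [2 4 6]
step 4 (fire t3): [2 4 7]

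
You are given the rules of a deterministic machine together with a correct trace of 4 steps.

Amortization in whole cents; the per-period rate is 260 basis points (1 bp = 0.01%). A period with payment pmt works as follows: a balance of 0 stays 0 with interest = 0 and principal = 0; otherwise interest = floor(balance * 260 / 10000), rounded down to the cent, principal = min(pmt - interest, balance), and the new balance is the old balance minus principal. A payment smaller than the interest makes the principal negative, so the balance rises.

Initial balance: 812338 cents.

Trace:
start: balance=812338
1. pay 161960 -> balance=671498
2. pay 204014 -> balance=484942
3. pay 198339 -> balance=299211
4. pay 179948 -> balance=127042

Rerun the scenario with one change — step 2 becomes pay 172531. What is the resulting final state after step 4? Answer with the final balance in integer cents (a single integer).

(re-executing from step 2 with the substitution; state before step 2: balance=671498)
2. pay 172531 -> balance=516425
3. pay 198339 -> balance=331513
4. pay 179948 -> balance=160184

160184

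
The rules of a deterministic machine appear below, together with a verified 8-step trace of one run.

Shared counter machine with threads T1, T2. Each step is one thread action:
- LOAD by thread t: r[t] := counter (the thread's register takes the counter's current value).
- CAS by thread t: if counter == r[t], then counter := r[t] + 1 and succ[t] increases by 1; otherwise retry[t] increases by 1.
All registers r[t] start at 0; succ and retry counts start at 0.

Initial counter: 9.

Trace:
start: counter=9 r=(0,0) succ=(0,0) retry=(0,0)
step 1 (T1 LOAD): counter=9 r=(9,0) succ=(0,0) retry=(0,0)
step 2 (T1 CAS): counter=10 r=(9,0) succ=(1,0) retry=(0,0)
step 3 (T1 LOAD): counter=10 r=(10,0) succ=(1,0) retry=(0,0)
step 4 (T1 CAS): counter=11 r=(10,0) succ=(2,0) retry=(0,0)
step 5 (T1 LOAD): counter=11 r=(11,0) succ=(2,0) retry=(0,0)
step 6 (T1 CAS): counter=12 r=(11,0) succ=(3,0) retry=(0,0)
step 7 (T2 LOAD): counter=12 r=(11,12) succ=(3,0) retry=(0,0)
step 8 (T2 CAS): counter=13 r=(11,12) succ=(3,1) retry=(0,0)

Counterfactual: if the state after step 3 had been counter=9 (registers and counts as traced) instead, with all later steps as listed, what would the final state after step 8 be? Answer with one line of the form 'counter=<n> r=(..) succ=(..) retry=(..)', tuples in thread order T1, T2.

state after step 3 := counter=9 r=(10,0) succ=(1,0) retry=(0,0)
step 4 (T1 CAS): counter=9 r=(10,0) succ=(1,0) retry=(1,0)
step 5 (T1 LOAD): counter=9 r=(9,0) succ=(1,0) retry=(1,0)
step 6 (T1 CAS): counter=10 r=(9,0) succ=(2,0) retry=(1,0)
step 7 (T2 LOAD): counter=10 r=(9,10) succ=(2,0) retry=(1,0)
step 8 (T2 CAS): counter=11 r=(9,10) succ=(2,1) retry=(1,0)

counter=11 r=(9,10) succ=(2,1) retry=(1,0)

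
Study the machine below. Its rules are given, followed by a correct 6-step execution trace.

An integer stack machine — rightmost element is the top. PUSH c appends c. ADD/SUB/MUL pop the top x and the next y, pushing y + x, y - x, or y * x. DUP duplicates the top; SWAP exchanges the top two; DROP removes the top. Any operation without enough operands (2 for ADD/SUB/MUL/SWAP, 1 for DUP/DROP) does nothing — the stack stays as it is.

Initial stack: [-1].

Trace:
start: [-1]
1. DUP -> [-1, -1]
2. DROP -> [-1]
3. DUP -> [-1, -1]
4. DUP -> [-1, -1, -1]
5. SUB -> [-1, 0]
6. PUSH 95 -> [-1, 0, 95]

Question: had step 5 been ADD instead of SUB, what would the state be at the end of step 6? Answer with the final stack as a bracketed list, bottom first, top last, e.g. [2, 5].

[-1, -2, 95]

(re-executing from step 5 with the substitution; state before step 5: [-1, -1, -1])
5. ADD -> [-1, -2]
6. PUSH 95 -> [-1, -2, 95]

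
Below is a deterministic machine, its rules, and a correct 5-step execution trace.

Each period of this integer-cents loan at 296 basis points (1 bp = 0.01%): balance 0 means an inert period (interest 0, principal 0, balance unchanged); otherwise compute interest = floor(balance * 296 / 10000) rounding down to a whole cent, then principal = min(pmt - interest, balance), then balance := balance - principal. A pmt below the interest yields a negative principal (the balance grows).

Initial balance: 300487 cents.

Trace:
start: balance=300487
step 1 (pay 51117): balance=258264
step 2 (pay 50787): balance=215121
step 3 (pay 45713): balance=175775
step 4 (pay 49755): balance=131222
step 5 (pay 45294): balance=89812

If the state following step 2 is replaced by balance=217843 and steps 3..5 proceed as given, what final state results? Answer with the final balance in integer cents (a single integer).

92783

state after step 2 := balance=217843
step 3 (pay 45713): balance=178578
step 4 (pay 49755): balance=134108
step 5 (pay 45294): balance=92783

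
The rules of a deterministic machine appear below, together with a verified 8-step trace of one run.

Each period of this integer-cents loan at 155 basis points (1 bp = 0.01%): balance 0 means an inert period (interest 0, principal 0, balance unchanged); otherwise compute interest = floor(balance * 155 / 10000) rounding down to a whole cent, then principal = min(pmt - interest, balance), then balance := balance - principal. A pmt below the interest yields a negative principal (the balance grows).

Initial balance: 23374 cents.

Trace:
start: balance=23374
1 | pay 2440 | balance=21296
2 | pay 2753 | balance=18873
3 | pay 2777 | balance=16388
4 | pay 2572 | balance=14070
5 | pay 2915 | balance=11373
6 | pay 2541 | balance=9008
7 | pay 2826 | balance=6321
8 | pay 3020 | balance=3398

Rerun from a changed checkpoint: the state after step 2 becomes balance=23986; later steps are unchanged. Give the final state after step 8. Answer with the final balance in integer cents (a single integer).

state after step 2 := balance=23986
3 | pay 2777 | balance=21580
4 | pay 2572 | balance=19342
5 | pay 2915 | balance=16726
6 | pay 2541 | balance=14444
7 | pay 2826 | balance=11841
8 | pay 3020 | balance=9004

9004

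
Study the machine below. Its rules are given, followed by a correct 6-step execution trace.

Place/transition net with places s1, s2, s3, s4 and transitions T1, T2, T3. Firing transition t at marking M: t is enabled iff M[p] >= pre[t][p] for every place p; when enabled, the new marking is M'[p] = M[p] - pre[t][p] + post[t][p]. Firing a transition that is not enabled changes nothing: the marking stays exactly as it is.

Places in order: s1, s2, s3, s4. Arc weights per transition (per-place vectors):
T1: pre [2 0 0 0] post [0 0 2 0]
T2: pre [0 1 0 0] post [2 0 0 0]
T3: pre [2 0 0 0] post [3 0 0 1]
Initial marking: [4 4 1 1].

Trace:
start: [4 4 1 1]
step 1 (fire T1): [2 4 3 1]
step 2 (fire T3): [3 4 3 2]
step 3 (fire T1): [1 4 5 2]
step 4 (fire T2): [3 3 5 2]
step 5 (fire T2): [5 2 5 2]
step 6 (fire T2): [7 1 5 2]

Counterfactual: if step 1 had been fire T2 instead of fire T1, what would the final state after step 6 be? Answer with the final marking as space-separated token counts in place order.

11 0 3 2

(re-executing from step 1 with the substitution; state before step 1: [4 4 1 1])
step 1 (fire T2): [6 3 1 1]
step 2 (fire T3): [7 3 1 2]
step 3 (fire T1): [5 3 3 2]
step 4 (fire T2): [7 2 3 2]
step 5 (fire T2): [9 1 3 2]
step 6 (fire T2): [11 0 3 2]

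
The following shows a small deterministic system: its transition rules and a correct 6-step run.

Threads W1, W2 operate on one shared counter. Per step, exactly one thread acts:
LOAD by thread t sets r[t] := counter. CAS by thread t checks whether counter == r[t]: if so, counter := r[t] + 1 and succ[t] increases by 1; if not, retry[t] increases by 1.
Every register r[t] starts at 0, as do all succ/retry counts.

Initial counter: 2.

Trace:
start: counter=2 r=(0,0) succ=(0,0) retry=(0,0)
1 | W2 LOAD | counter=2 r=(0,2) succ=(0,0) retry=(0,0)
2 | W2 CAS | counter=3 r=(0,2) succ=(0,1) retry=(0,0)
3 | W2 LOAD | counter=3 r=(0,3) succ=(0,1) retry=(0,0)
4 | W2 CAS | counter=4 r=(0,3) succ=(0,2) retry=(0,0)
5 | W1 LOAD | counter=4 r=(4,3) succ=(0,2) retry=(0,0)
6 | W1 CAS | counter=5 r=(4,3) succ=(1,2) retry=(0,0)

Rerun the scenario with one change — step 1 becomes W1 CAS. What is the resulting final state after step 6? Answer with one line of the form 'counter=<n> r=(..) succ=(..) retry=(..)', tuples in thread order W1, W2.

(re-executing from step 1 with the substitution; state before step 1: counter=2 r=(0,0) succ=(0,0) retry=(0,0))
1 | W1 CAS | counter=2 r=(0,0) succ=(0,0) retry=(1,0)
2 | W2 CAS | counter=2 r=(0,0) succ=(0,0) retry=(1,1)
3 | W2 LOAD | counter=2 r=(0,2) succ=(0,0) retry=(1,1)
4 | W2 CAS | counter=3 r=(0,2) succ=(0,1) retry=(1,1)
5 | W1 LOAD | counter=3 r=(3,2) succ=(0,1) retry=(1,1)
6 | W1 CAS | counter=4 r=(3,2) succ=(1,1) retry=(1,1)

counter=4 r=(3,2) succ=(1,1) retry=(1,1)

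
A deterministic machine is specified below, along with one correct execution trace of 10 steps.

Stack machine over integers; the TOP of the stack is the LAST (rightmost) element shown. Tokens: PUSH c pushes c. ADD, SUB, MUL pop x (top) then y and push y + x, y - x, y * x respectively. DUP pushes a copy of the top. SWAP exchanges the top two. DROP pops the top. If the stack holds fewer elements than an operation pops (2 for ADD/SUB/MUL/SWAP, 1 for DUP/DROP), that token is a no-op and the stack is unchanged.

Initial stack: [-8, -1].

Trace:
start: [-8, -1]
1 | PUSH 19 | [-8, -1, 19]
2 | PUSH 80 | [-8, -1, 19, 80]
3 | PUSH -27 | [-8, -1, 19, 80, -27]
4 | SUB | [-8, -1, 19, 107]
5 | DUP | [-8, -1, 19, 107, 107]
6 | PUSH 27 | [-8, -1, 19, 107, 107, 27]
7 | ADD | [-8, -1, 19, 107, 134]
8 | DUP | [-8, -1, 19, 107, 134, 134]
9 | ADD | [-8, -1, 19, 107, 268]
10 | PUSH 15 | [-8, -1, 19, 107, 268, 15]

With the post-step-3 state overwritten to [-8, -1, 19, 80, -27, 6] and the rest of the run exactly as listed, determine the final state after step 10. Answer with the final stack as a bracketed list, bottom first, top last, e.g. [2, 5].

[-8, -1, 19, 80, -33, -12, 15]

state after step 3 := [-8, -1, 19, 80, -27, 6]
4 | SUB | [-8, -1, 19, 80, -33]
5 | DUP | [-8, -1, 19, 80, -33, -33]
6 | PUSH 27 | [-8, -1, 19, 80, -33, -33, 27]
7 | ADD | [-8, -1, 19, 80, -33, -6]
8 | DUP | [-8, -1, 19, 80, -33, -6, -6]
9 | ADD | [-8, -1, 19, 80, -33, -12]
10 | PUSH 15 | [-8, -1, 19, 80, -33, -12, 15]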